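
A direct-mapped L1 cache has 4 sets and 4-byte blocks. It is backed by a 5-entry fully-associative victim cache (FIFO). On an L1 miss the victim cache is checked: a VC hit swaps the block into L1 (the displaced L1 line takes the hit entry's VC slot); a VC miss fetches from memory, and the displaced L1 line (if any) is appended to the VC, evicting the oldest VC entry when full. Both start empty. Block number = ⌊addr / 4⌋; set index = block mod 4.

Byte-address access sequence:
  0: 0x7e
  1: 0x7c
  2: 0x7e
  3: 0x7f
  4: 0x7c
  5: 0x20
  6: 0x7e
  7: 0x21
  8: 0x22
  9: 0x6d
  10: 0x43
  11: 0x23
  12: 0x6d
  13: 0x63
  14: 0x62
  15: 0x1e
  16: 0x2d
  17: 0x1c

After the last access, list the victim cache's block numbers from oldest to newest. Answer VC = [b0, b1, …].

VC = [31, 16, 8, 27, 11]

0: 0x7e (blk 31, set 3) → MISS  vc=[]
1: 0x7c (blk 31, set 3) → L1-HIT  vc=[]
2: 0x7e (blk 31, set 3) → L1-HIT  vc=[]
3: 0x7f (blk 31, set 3) → L1-HIT  vc=[]
4: 0x7c (blk 31, set 3) → L1-HIT  vc=[]
5: 0x20 (blk 8, set 0) → MISS  vc=[]
6: 0x7e (blk 31, set 3) → L1-HIT  vc=[]
7: 0x21 (blk 8, set 0) → L1-HIT  vc=[]
8: 0x22 (blk 8, set 0) → L1-HIT  vc=[]
9: 0x6d (blk 27, set 3) → MISS  vc=[31]
10: 0x43 (blk 16, set 0) → MISS  vc=[31, 8]
11: 0x23 (blk 8, set 0) → VC-HIT  vc=[31, 16]
12: 0x6d (blk 27, set 3) → L1-HIT  vc=[31, 16]
13: 0x63 (blk 24, set 0) → MISS  vc=[31, 16, 8]
14: 0x62 (blk 24, set 0) → L1-HIT  vc=[31, 16, 8]
15: 0x1e (blk 7, set 3) → MISS  vc=[31, 16, 8, 27]
16: 0x2d (blk 11, set 3) → MISS  vc=[31, 16, 8, 27, 7]
17: 0x1c (blk 7, set 3) → VC-HIT  vc=[31, 16, 8, 27, 11]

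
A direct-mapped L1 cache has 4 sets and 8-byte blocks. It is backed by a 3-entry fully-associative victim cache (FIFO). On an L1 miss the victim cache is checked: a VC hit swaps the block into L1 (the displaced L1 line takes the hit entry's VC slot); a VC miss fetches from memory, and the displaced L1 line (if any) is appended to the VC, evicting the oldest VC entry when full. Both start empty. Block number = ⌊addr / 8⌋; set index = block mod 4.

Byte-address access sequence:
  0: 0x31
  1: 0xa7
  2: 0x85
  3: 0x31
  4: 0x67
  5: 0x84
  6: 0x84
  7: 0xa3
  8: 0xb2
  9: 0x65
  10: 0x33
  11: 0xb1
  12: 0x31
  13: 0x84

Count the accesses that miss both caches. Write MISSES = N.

MISSES = 5

#0 0x31→b6/s2 MISS; vc=[]
#1 0xa7→b20/s0 MISS; vc=[]
#2 0x85→b16/s0 MISS; vc=[20]
#3 0x31→b6/s2 L1-HIT; vc=[20]
#4 0x67→b12/s0 MISS; vc=[20,16]
#5 0x84→b16/s0 VC-HIT; vc=[20,12]
#6 0x84→b16/s0 L1-HIT; vc=[20,12]
#7 0xa3→b20/s0 VC-HIT; vc=[16,12]
#8 0xb2→b22/s2 MISS; vc=[16,12,6]
#9 0x65→b12/s0 VC-HIT; vc=[16,20,6]
#10 0x33→b6/s2 VC-HIT; vc=[16,20,22]
#11 0xb1→b22/s2 VC-HIT; vc=[16,20,6]
#12 0x31→b6/s2 VC-HIT; vc=[16,20,22]
#13 0x84→b16/s0 VC-HIT; vc=[12,20,22]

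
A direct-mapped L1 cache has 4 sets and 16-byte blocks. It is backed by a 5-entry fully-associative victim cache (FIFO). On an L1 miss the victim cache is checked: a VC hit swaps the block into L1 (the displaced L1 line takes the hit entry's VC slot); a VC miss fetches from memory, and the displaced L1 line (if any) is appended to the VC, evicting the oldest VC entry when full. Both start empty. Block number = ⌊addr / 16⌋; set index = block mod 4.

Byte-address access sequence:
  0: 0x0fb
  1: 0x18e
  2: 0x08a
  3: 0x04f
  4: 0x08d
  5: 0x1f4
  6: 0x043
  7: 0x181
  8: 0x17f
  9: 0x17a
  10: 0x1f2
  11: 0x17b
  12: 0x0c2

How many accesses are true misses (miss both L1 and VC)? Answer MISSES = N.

#0 0xfb→b15/s3 MISS; vc=[]
#1 0x18e→b24/s0 MISS; vc=[]
#2 0x8a→b8/s0 MISS; vc=[24]
#3 0x4f→b4/s0 MISS; vc=[24,8]
#4 0x8d→b8/s0 VC-HIT; vc=[24,4]
#5 0x1f4→b31/s3 MISS; vc=[24,4,15]
#6 0x43→b4/s0 VC-HIT; vc=[24,8,15]
#7 0x181→b24/s0 VC-HIT; vc=[4,8,15]
#8 0x17f→b23/s3 MISS; vc=[4,8,15,31]
#9 0x17a→b23/s3 L1-HIT; vc=[4,8,15,31]
#10 0x1f2→b31/s3 VC-HIT; vc=[4,8,15,23]
#11 0x17b→b23/s3 VC-HIT; vc=[4,8,15,31]
#12 0xc2→b12/s0 MISS; vc=[4,8,15,31,24]

MISSES = 7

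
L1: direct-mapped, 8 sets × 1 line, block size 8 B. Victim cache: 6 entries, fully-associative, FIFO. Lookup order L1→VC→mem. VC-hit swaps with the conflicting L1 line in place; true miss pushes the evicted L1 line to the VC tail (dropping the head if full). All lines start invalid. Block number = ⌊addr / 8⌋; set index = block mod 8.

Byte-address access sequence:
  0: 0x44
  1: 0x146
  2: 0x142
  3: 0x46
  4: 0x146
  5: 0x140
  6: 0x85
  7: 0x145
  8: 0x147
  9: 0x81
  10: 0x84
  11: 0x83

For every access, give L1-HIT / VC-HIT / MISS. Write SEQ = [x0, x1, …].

  [0] addr=0x44 blk=8 s=0: MISS | VC []
  [1] addr=0x146 blk=40 s=0: MISS | VC [8]
  [2] addr=0x142 blk=40 s=0: L1-HIT | VC [8]
  [3] addr=0x46 blk=8 s=0: VC-HIT | VC [40]
  [4] addr=0x146 blk=40 s=0: VC-HIT | VC [8]
  [5] addr=0x140 blk=40 s=0: L1-HIT | VC [8]
  [6] addr=0x85 blk=16 s=0: MISS | VC [8, 40]
  [7] addr=0x145 blk=40 s=0: VC-HIT | VC [8, 16]
  [8] addr=0x147 blk=40 s=0: L1-HIT | VC [8, 16]
  [9] addr=0x81 blk=16 s=0: VC-HIT | VC [8, 40]
  [10] addr=0x84 blk=16 s=0: L1-HIT | VC [8, 40]
  [11] addr=0x83 blk=16 s=0: L1-HIT | VC [8, 40]

SEQ = [MISS, MISS, L1-HIT, VC-HIT, VC-HIT, L1-HIT, MISS, VC-HIT, L1-HIT, VC-HIT, L1-HIT, L1-HIT]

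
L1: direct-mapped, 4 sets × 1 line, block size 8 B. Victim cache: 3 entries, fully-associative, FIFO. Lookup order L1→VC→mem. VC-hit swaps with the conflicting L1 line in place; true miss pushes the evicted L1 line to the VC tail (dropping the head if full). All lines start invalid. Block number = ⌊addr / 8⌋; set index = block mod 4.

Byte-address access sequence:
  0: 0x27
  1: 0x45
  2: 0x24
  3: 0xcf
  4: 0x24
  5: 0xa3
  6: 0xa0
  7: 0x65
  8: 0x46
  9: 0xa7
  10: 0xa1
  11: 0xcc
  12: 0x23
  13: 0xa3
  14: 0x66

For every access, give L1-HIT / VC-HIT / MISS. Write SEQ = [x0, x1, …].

0: 0x27 (blk 4, set 0) → MISS  vc=[]
1: 0x45 (blk 8, set 0) → MISS  vc=[4]
2: 0x24 (blk 4, set 0) → VC-HIT  vc=[8]
3: 0xcf (blk 25, set 1) → MISS  vc=[8]
4: 0x24 (blk 4, set 0) → L1-HIT  vc=[8]
5: 0xa3 (blk 20, set 0) → MISS  vc=[8, 4]
6: 0xa0 (blk 20, set 0) → L1-HIT  vc=[8, 4]
7: 0x65 (blk 12, set 0) → MISS  vc=[8, 4, 20]
8: 0x46 (blk 8, set 0) → VC-HIT  vc=[12, 4, 20]
9: 0xa7 (blk 20, set 0) → VC-HIT  vc=[12, 4, 8]
10: 0xa1 (blk 20, set 0) → L1-HIT  vc=[12, 4, 8]
11: 0xcc (blk 25, set 1) → L1-HIT  vc=[12, 4, 8]
12: 0x23 (blk 4, set 0) → VC-HIT  vc=[12, 20, 8]
13: 0xa3 (blk 20, set 0) → VC-HIT  vc=[12, 4, 8]
14: 0x66 (blk 12, set 0) → VC-HIT  vc=[20, 4, 8]

SEQ = [MISS, MISS, VC-HIT, MISS, L1-HIT, MISS, L1-HIT, MISS, VC-HIT, VC-HIT, L1-HIT, L1-HIT, VC-HIT, VC-HIT, VC-HIT]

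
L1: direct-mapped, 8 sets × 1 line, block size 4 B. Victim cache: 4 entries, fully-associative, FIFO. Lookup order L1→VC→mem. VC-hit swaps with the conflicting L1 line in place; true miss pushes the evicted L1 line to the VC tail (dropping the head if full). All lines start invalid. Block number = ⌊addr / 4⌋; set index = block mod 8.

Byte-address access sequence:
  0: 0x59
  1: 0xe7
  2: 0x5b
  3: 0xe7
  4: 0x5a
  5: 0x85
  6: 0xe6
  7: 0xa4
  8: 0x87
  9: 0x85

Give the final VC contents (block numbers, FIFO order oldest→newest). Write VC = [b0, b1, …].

0: 0x59 (blk 22, set 6) → MISS  vc=[]
1: 0xe7 (blk 57, set 1) → MISS  vc=[]
2: 0x5b (blk 22, set 6) → L1-HIT  vc=[]
3: 0xe7 (blk 57, set 1) → L1-HIT  vc=[]
4: 0x5a (blk 22, set 6) → L1-HIT  vc=[]
5: 0x85 (blk 33, set 1) → MISS  vc=[57]
6: 0xe6 (blk 57, set 1) → VC-HIT  vc=[33]
7: 0xa4 (blk 41, set 1) → MISS  vc=[33, 57]
8: 0x87 (blk 33, set 1) → VC-HIT  vc=[41, 57]
9: 0x85 (blk 33, set 1) → L1-HIT  vc=[41, 57]

VC = [41, 57]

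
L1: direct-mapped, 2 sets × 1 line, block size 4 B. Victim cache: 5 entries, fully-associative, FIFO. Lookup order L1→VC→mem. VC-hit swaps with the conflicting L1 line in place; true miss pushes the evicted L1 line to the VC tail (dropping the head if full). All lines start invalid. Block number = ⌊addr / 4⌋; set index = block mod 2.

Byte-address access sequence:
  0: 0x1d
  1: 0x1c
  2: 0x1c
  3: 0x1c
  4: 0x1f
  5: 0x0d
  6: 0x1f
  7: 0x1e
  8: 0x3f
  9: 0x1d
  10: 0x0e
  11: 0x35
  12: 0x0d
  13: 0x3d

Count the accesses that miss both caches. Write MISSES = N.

  [0] addr=0x1d blk=7 s=1: MISS | VC []
  [1] addr=0x1c blk=7 s=1: L1-HIT | VC []
  [2] addr=0x1c blk=7 s=1: L1-HIT | VC []
  [3] addr=0x1c blk=7 s=1: L1-HIT | VC []
  [4] addr=0x1f blk=7 s=1: L1-HIT | VC []
  [5] addr=0xd blk=3 s=1: MISS | VC [7]
  [6] addr=0x1f blk=7 s=1: VC-HIT | VC [3]
  [7] addr=0x1e blk=7 s=1: L1-HIT | VC [3]
  [8] addr=0x3f blk=15 s=1: MISS | VC [3, 7]
  [9] addr=0x1d blk=7 s=1: VC-HIT | VC [3, 15]
  [10] addr=0xe blk=3 s=1: VC-HIT | VC [7, 15]
  [11] addr=0x35 blk=13 s=1: MISS | VC [7, 15, 3]
  [12] addr=0xd blk=3 s=1: VC-HIT | VC [7, 15, 13]
  [13] addr=0x3d blk=15 s=1: VC-HIT | VC [7, 3, 13]

MISSES = 4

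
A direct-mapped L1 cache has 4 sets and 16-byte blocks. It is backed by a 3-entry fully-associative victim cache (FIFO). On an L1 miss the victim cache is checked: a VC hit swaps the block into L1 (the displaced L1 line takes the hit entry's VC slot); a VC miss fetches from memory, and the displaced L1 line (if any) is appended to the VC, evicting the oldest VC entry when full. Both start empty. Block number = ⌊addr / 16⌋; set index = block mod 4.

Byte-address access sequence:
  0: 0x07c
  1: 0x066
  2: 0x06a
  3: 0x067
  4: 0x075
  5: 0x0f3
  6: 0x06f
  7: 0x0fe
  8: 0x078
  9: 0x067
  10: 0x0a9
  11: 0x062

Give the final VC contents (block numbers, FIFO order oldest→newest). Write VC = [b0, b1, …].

VC = [15, 10]

0: 0x7c (blk 7, set 3) → MISS  vc=[]
1: 0x66 (blk 6, set 2) → MISS  vc=[]
2: 0x6a (blk 6, set 2) → L1-HIT  vc=[]
3: 0x67 (blk 6, set 2) → L1-HIT  vc=[]
4: 0x75 (blk 7, set 3) → L1-HIT  vc=[]
5: 0xf3 (blk 15, set 3) → MISS  vc=[7]
6: 0x6f (blk 6, set 2) → L1-HIT  vc=[7]
7: 0xfe (blk 15, set 3) → L1-HIT  vc=[7]
8: 0x78 (blk 7, set 3) → VC-HIT  vc=[15]
9: 0x67 (blk 6, set 2) → L1-HIT  vc=[15]
10: 0xa9 (blk 10, set 2) → MISS  vc=[15, 6]
11: 0x62 (blk 6, set 2) → VC-HIT  vc=[15, 10]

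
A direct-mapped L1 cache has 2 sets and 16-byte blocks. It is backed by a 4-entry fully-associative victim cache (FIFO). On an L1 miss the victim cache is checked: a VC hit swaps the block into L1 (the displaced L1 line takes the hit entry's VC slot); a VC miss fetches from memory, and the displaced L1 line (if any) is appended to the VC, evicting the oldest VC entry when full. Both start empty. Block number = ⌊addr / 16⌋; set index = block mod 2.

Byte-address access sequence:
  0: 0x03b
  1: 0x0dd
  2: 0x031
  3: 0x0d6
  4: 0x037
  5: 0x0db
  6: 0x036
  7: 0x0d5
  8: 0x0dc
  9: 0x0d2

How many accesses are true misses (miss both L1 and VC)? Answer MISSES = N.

  [0] addr=0x3b blk=3 s=1: MISS | VC []
  [1] addr=0xdd blk=13 s=1: MISS | VC [3]
  [2] addr=0x31 blk=3 s=1: VC-HIT | VC [13]
  [3] addr=0xd6 blk=13 s=1: VC-HIT | VC [3]
  [4] addr=0x37 blk=3 s=1: VC-HIT | VC [13]
  [5] addr=0xdb blk=13 s=1: VC-HIT | VC [3]
  [6] addr=0x36 blk=3 s=1: VC-HIT | VC [13]
  [7] addr=0xd5 blk=13 s=1: VC-HIT | VC [3]
  [8] addr=0xdc blk=13 s=1: L1-HIT | VC [3]
  [9] addr=0xd2 blk=13 s=1: L1-HIT | VC [3]

MISSES = 2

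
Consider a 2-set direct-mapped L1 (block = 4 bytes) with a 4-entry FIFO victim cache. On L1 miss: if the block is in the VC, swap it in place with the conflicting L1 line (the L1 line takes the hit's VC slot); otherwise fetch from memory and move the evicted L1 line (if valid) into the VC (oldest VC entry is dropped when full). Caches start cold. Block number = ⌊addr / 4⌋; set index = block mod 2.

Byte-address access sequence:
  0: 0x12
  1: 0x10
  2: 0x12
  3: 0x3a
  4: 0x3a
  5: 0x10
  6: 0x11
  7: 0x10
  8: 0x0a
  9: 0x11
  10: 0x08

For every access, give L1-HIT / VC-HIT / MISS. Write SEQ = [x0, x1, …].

  [0] addr=0x12 blk=4 s=0: MISS | VC []
  [1] addr=0x10 blk=4 s=0: L1-HIT | VC []
  [2] addr=0x12 blk=4 s=0: L1-HIT | VC []
  [3] addr=0x3a blk=14 s=0: MISS | VC [4]
  [4] addr=0x3a blk=14 s=0: L1-HIT | VC [4]
  [5] addr=0x10 blk=4 s=0: VC-HIT | VC [14]
  [6] addr=0x11 blk=4 s=0: L1-HIT | VC [14]
  [7] addr=0x10 blk=4 s=0: L1-HIT | VC [14]
  [8] addr=0xa blk=2 s=0: MISS | VC [14, 4]
  [9] addr=0x11 blk=4 s=0: VC-HIT | VC [14, 2]
  [10] addr=0x8 blk=2 s=0: VC-HIT | VC [14, 4]

SEQ = [MISS, L1-HIT, L1-HIT, MISS, L1-HIT, VC-HIT, L1-HIT, L1-HIT, MISS, VC-HIT, VC-HIT]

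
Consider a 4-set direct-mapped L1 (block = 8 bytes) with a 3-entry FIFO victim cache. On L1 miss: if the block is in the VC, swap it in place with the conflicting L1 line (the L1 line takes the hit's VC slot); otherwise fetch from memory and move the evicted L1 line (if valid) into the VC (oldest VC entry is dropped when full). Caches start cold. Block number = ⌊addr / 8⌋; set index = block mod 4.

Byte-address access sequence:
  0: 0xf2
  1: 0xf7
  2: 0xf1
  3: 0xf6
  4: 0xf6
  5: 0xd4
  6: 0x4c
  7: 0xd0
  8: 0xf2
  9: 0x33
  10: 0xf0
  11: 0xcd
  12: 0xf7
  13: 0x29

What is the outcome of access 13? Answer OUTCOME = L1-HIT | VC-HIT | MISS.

0: 0xf2 (blk 30, set 2) → MISS  vc=[]
1: 0xf7 (blk 30, set 2) → L1-HIT  vc=[]
2: 0xf1 (blk 30, set 2) → L1-HIT  vc=[]
3: 0xf6 (blk 30, set 2) → L1-HIT  vc=[]
4: 0xf6 (blk 30, set 2) → L1-HIT  vc=[]
5: 0xd4 (blk 26, set 2) → MISS  vc=[30]
6: 0x4c (blk 9, set 1) → MISS  vc=[30]
7: 0xd0 (blk 26, set 2) → L1-HIT  vc=[30]
8: 0xf2 (blk 30, set 2) → VC-HIT  vc=[26]
9: 0x33 (blk 6, set 2) → MISS  vc=[26, 30]
10: 0xf0 (blk 30, set 2) → VC-HIT  vc=[26, 6]
11: 0xcd (blk 25, set 1) → MISS  vc=[26, 6, 9]
12: 0xf7 (blk 30, set 2) → L1-HIT  vc=[26, 6, 9]
13: 0x29 (blk 5, set 1) → MISS  vc=[6, 9, 25]

OUTCOME = MISS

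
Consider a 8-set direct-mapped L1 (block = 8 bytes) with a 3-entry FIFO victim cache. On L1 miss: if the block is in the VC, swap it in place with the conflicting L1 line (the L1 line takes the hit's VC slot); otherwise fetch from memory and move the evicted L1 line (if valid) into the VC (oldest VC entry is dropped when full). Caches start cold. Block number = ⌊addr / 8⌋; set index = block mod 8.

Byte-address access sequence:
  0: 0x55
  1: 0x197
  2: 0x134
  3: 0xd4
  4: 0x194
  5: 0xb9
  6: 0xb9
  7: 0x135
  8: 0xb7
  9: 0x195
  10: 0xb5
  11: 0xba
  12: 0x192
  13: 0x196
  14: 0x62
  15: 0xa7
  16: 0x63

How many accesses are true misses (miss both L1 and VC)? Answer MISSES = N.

MISSES = 8

0: 0x55 (blk 10, set 2) → MISS  vc=[]
1: 0x197 (blk 50, set 2) → MISS  vc=[10]
2: 0x134 (blk 38, set 6) → MISS  vc=[10]
3: 0xd4 (blk 26, set 2) → MISS  vc=[10, 50]
4: 0x194 (blk 50, set 2) → VC-HIT  vc=[10, 26]
5: 0xb9 (blk 23, set 7) → MISS  vc=[10, 26]
6: 0xb9 (blk 23, set 7) → L1-HIT  vc=[10, 26]
7: 0x135 (blk 38, set 6) → L1-HIT  vc=[10, 26]
8: 0xb7 (blk 22, set 6) → MISS  vc=[10, 26, 38]
9: 0x195 (blk 50, set 2) → L1-HIT  vc=[10, 26, 38]
10: 0xb5 (blk 22, set 6) → L1-HIT  vc=[10, 26, 38]
11: 0xba (blk 23, set 7) → L1-HIT  vc=[10, 26, 38]
12: 0x192 (blk 50, set 2) → L1-HIT  vc=[10, 26, 38]
13: 0x196 (blk 50, set 2) → L1-HIT  vc=[10, 26, 38]
14: 0x62 (blk 12, set 4) → MISS  vc=[10, 26, 38]
15: 0xa7 (blk 20, set 4) → MISS  vc=[26, 38, 12]
16: 0x63 (blk 12, set 4) → VC-HIT  vc=[26, 38, 20]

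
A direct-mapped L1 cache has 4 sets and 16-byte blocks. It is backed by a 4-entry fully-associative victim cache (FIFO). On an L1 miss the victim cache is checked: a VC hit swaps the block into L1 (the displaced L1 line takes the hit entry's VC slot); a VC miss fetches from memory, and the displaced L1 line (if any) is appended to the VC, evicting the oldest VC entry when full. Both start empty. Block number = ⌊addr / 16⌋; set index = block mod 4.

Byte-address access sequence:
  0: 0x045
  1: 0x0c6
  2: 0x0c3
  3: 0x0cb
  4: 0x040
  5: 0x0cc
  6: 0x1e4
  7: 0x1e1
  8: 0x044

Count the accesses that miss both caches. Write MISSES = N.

0: 0x45 (blk 4, set 0) → MISS  vc=[]
1: 0xc6 (blk 12, set 0) → MISS  vc=[4]
2: 0xc3 (blk 12, set 0) → L1-HIT  vc=[4]
3: 0xcb (blk 12, set 0) → L1-HIT  vc=[4]
4: 0x40 (blk 4, set 0) → VC-HIT  vc=[12]
5: 0xcc (blk 12, set 0) → VC-HIT  vc=[4]
6: 0x1e4 (blk 30, set 2) → MISS  vc=[4]
7: 0x1e1 (blk 30, set 2) → L1-HIT  vc=[4]
8: 0x44 (blk 4, set 0) → VC-HIT  vc=[12]

MISSES = 3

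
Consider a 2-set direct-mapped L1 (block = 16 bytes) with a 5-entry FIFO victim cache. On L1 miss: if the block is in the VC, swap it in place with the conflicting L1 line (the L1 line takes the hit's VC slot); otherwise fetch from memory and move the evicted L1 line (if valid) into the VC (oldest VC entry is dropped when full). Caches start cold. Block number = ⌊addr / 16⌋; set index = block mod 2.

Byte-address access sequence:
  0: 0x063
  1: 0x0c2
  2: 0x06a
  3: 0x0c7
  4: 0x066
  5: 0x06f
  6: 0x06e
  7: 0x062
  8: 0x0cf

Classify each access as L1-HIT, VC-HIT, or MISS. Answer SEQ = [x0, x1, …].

SEQ = [MISS, MISS, VC-HIT, VC-HIT, VC-HIT, L1-HIT, L1-HIT, L1-HIT, VC-HIT]

0: 0x63 (blk 6, set 0) → MISS  vc=[]
1: 0xc2 (blk 12, set 0) → MISS  vc=[6]
2: 0x6a (blk 6, set 0) → VC-HIT  vc=[12]
3: 0xc7 (blk 12, set 0) → VC-HIT  vc=[6]
4: 0x66 (blk 6, set 0) → VC-HIT  vc=[12]
5: 0x6f (blk 6, set 0) → L1-HIT  vc=[12]
6: 0x6e (blk 6, set 0) → L1-HIT  vc=[12]
7: 0x62 (blk 6, set 0) → L1-HIT  vc=[12]
8: 0xcf (blk 12, set 0) → VC-HIT  vc=[6]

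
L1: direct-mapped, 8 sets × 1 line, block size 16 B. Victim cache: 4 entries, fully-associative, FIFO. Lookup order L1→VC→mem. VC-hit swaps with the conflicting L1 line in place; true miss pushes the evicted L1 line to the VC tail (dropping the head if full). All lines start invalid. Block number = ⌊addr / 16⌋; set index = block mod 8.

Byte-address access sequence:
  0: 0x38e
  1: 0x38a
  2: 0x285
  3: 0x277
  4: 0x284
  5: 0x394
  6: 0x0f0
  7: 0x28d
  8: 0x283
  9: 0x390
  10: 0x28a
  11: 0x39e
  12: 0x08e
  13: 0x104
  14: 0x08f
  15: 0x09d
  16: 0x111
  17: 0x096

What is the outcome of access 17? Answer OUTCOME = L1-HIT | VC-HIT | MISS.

#0 0x38e→b56/s0 MISS; vc=[]
#1 0x38a→b56/s0 L1-HIT; vc=[]
#2 0x285→b40/s0 MISS; vc=[56]
#3 0x277→b39/s7 MISS; vc=[56]
#4 0x284→b40/s0 L1-HIT; vc=[56]
#5 0x394→b57/s1 MISS; vc=[56]
#6 0xf0→b15/s7 MISS; vc=[56,39]
#7 0x28d→b40/s0 L1-HIT; vc=[56,39]
#8 0x283→b40/s0 L1-HIT; vc=[56,39]
#9 0x390→b57/s1 L1-HIT; vc=[56,39]
#10 0x28a→b40/s0 L1-HIT; vc=[56,39]
#11 0x39e→b57/s1 L1-HIT; vc=[56,39]
#12 0x8e→b8/s0 MISS; vc=[56,39,40]
#13 0x104→b16/s0 MISS; vc=[56,39,40,8]
#14 0x8f→b8/s0 VC-HIT; vc=[56,39,40,16]
#15 0x9d→b9/s1 MISS; vc=[39,40,16,57]
#16 0x111→b17/s1 MISS; vc=[40,16,57,9]
#17 0x96→b9/s1 VC-HIT; vc=[40,16,57,17]

OUTCOME = VC-HIT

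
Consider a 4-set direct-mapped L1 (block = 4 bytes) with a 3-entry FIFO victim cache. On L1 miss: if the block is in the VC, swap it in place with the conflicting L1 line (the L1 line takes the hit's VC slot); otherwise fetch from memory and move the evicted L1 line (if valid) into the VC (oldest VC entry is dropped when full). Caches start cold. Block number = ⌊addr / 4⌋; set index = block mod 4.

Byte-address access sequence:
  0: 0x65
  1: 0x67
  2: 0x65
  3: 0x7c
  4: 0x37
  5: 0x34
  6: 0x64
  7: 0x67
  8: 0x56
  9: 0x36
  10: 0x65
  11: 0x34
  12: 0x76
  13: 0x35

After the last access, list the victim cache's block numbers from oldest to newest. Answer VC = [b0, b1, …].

0: 0x65 (blk 25, set 1) → MISS  vc=[]
1: 0x67 (blk 25, set 1) → L1-HIT  vc=[]
2: 0x65 (blk 25, set 1) → L1-HIT  vc=[]
3: 0x7c (blk 31, set 3) → MISS  vc=[]
4: 0x37 (blk 13, set 1) → MISS  vc=[25]
5: 0x34 (blk 13, set 1) → L1-HIT  vc=[25]
6: 0x64 (blk 25, set 1) → VC-HIT  vc=[13]
7: 0x67 (blk 25, set 1) → L1-HIT  vc=[13]
8: 0x56 (blk 21, set 1) → MISS  vc=[13, 25]
9: 0x36 (blk 13, set 1) → VC-HIT  vc=[21, 25]
10: 0x65 (blk 25, set 1) → VC-HIT  vc=[21, 13]
11: 0x34 (blk 13, set 1) → VC-HIT  vc=[21, 25]
12: 0x76 (blk 29, set 1) → MISS  vc=[21, 25, 13]
13: 0x35 (blk 13, set 1) → VC-HIT  vc=[21, 25, 29]

VC = [21, 25, 29]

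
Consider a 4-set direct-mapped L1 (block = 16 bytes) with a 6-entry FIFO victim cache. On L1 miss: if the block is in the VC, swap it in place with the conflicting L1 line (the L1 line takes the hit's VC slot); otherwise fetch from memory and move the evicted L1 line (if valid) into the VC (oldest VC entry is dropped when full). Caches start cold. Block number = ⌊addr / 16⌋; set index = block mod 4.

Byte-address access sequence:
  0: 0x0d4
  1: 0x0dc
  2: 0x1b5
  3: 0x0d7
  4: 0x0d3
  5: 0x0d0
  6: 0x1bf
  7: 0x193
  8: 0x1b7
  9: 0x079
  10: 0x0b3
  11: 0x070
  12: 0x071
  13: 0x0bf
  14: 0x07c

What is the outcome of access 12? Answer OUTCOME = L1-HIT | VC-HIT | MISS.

OUTCOME = L1-HIT

  [0] addr=0xd4 blk=13 s=1: MISS | VC []
  [1] addr=0xdc blk=13 s=1: L1-HIT | VC []
  [2] addr=0x1b5 blk=27 s=3: MISS | VC []
  [3] addr=0xd7 blk=13 s=1: L1-HIT | VC []
  [4] addr=0xd3 blk=13 s=1: L1-HIT | VC []
  [5] addr=0xd0 blk=13 s=1: L1-HIT | VC []
  [6] addr=0x1bf blk=27 s=3: L1-HIT | VC []
  [7] addr=0x193 blk=25 s=1: MISS | VC [13]
  [8] addr=0x1b7 blk=27 s=3: L1-HIT | VC [13]
  [9] addr=0x79 blk=7 s=3: MISS | VC [13, 27]
  [10] addr=0xb3 blk=11 s=3: MISS | VC [13, 27, 7]
  [11] addr=0x70 blk=7 s=3: VC-HIT | VC [13, 27, 11]
  [12] addr=0x71 blk=7 s=3: L1-HIT | VC [13, 27, 11]
  [13] addr=0xbf blk=11 s=3: VC-HIT | VC [13, 27, 7]
  [14] addr=0x7c blk=7 s=3: VC-HIT | VC [13, 27, 11]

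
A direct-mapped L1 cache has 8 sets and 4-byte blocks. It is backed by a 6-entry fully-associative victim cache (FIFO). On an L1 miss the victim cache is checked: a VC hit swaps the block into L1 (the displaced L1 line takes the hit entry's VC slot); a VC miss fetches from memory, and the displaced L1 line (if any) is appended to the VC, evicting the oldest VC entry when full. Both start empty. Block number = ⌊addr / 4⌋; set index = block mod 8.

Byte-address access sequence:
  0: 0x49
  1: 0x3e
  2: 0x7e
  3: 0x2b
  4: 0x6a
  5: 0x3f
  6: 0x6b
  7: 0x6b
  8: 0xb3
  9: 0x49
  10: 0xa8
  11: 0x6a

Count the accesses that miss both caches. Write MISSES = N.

0: 0x49 (blk 18, set 2) → MISS  vc=[]
1: 0x3e (blk 15, set 7) → MISS  vc=[]
2: 0x7e (blk 31, set 7) → MISS  vc=[15]
3: 0x2b (blk 10, set 2) → MISS  vc=[15, 18]
4: 0x6a (blk 26, set 2) → MISS  vc=[15, 18, 10]
5: 0x3f (blk 15, set 7) → VC-HIT  vc=[31, 18, 10]
6: 0x6b (blk 26, set 2) → L1-HIT  vc=[31, 18, 10]
7: 0x6b (blk 26, set 2) → L1-HIT  vc=[31, 18, 10]
8: 0xb3 (blk 44, set 4) → MISS  vc=[31, 18, 10]
9: 0x49 (blk 18, set 2) → VC-HIT  vc=[31, 26, 10]
10: 0xa8 (blk 42, set 2) → MISS  vc=[31, 26, 10, 18]
11: 0x6a (blk 26, set 2) → VC-HIT  vc=[31, 42, 10, 18]

MISSES = 7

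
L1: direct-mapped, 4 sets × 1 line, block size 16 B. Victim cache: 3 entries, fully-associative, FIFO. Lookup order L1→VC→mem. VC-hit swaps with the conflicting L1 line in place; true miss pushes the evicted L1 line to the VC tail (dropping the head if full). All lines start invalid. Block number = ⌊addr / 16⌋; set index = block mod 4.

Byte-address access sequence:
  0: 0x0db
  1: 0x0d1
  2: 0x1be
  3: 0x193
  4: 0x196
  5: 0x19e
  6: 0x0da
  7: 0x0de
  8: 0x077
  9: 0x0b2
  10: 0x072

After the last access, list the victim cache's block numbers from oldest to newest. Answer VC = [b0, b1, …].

0: 0xdb (blk 13, set 1) → MISS  vc=[]
1: 0xd1 (blk 13, set 1) → L1-HIT  vc=[]
2: 0x1be (blk 27, set 3) → MISS  vc=[]
3: 0x193 (blk 25, set 1) → MISS  vc=[13]
4: 0x196 (blk 25, set 1) → L1-HIT  vc=[13]
5: 0x19e (blk 25, set 1) → L1-HIT  vc=[13]
6: 0xda (blk 13, set 1) → VC-HIT  vc=[25]
7: 0xde (blk 13, set 1) → L1-HIT  vc=[25]
8: 0x77 (blk 7, set 3) → MISS  vc=[25, 27]
9: 0xb2 (blk 11, set 3) → MISS  vc=[25, 27, 7]
10: 0x72 (blk 7, set 3) → VC-HIT  vc=[25, 27, 11]

VC = [25, 27, 11]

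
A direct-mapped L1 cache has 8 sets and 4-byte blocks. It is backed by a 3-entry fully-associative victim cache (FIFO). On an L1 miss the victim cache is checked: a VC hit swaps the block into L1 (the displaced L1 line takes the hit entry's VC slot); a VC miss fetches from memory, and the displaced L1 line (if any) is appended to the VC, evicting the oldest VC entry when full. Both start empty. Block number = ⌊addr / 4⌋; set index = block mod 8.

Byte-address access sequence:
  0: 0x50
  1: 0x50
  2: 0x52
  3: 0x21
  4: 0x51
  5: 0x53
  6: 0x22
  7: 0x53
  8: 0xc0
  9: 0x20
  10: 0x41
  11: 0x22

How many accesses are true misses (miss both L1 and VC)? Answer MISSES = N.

#0 0x50→b20/s4 MISS; vc=[]
#1 0x50→b20/s4 L1-HIT; vc=[]
#2 0x52→b20/s4 L1-HIT; vc=[]
#3 0x21→b8/s0 MISS; vc=[]
#4 0x51→b20/s4 L1-HIT; vc=[]
#5 0x53→b20/s4 L1-HIT; vc=[]
#6 0x22→b8/s0 L1-HIT; vc=[]
#7 0x53→b20/s4 L1-HIT; vc=[]
#8 0xc0→b48/s0 MISS; vc=[8]
#9 0x20→b8/s0 VC-HIT; vc=[48]
#10 0x41→b16/s0 MISS; vc=[48,8]
#11 0x22→b8/s0 VC-HIT; vc=[48,16]

MISSES = 4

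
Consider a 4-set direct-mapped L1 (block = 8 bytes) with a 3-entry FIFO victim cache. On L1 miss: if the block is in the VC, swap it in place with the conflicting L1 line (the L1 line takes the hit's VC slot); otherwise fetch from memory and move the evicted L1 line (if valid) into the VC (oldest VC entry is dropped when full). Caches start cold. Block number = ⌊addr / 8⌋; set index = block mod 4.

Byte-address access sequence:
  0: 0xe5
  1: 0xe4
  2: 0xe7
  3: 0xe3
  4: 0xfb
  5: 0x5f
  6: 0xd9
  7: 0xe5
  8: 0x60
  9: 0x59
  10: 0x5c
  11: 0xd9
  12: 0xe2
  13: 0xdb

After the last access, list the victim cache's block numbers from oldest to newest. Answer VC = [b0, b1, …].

  [0] addr=0xe5 blk=28 s=0: MISS | VC []
  [1] addr=0xe4 blk=28 s=0: L1-HIT | VC []
  [2] addr=0xe7 blk=28 s=0: L1-HIT | VC []
  [3] addr=0xe3 blk=28 s=0: L1-HIT | VC []
  [4] addr=0xfb blk=31 s=3: MISS | VC []
  [5] addr=0x5f blk=11 s=3: MISS | VC [31]
  [6] addr=0xd9 blk=27 s=3: MISS | VC [31, 11]
  [7] addr=0xe5 blk=28 s=0: L1-HIT | VC [31, 11]
  [8] addr=0x60 blk=12 s=0: MISS | VC [31, 11, 28]
  [9] addr=0x59 blk=11 s=3: VC-HIT | VC [31, 27, 28]
  [10] addr=0x5c blk=11 s=3: L1-HIT | VC [31, 27, 28]
  [11] addr=0xd9 blk=27 s=3: VC-HIT | VC [31, 11, 28]
  [12] addr=0xe2 blk=28 s=0: VC-HIT | VC [31, 11, 12]
  [13] addr=0xdb blk=27 s=3: L1-HIT | VC [31, 11, 12]

VC = [31, 11, 12]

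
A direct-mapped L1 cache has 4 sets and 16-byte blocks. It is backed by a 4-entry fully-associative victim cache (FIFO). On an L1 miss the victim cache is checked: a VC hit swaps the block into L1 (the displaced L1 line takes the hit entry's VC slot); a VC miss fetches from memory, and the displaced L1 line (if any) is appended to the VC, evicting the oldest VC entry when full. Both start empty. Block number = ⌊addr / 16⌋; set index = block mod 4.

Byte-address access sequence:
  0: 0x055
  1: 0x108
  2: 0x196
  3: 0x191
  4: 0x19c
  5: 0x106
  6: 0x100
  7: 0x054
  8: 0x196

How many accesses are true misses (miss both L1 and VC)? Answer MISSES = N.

MISSES = 3

  [0] addr=0x55 blk=5 s=1: MISS | VC []
  [1] addr=0x108 blk=16 s=0: MISS | VC []
  [2] addr=0x196 blk=25 s=1: MISS | VC [5]
  [3] addr=0x191 blk=25 s=1: L1-HIT | VC [5]
  [4] addr=0x19c blk=25 s=1: L1-HIT | VC [5]
  [5] addr=0x106 blk=16 s=0: L1-HIT | VC [5]
  [6] addr=0x100 blk=16 s=0: L1-HIT | VC [5]
  [7] addr=0x54 blk=5 s=1: VC-HIT | VC [25]
  [8] addr=0x196 blk=25 s=1: VC-HIT | VC [5]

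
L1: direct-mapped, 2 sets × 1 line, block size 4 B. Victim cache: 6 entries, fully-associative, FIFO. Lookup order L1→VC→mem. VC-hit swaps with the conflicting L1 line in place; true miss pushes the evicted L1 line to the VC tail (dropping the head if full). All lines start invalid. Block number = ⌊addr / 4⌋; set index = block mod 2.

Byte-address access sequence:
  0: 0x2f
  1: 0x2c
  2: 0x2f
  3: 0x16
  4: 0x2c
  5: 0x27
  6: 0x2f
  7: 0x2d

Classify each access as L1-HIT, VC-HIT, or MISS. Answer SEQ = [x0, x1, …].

#0 0x2f→b11/s1 MISS; vc=[]
#1 0x2c→b11/s1 L1-HIT; vc=[]
#2 0x2f→b11/s1 L1-HIT; vc=[]
#3 0x16→b5/s1 MISS; vc=[11]
#4 0x2c→b11/s1 VC-HIT; vc=[5]
#5 0x27→b9/s1 MISS; vc=[5,11]
#6 0x2f→b11/s1 VC-HIT; vc=[5,9]
#7 0x2d→b11/s1 L1-HIT; vc=[5,9]

SEQ = [MISS, L1-HIT, L1-HIT, MISS, VC-HIT, MISS, VC-HIT, L1-HIT]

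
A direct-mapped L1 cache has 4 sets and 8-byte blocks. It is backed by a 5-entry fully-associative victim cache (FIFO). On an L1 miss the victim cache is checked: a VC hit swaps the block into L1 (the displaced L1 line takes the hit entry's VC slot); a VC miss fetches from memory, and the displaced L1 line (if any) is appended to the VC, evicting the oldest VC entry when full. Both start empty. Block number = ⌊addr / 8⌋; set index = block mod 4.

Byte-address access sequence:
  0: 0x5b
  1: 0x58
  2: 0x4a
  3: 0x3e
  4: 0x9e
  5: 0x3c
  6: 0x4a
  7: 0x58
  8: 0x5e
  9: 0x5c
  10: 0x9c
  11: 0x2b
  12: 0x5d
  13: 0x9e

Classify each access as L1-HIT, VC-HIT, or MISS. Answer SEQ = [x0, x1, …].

  [0] addr=0x5b blk=11 s=3: MISS | VC []
  [1] addr=0x58 blk=11 s=3: L1-HIT | VC []
  [2] addr=0x4a blk=9 s=1: MISS | VC []
  [3] addr=0x3e blk=7 s=3: MISS | VC [11]
  [4] addr=0x9e blk=19 s=3: MISS | VC [11, 7]
  [5] addr=0x3c blk=7 s=3: VC-HIT | VC [11, 19]
  [6] addr=0x4a blk=9 s=1: L1-HIT | VC [11, 19]
  [7] addr=0x58 blk=11 s=3: VC-HIT | VC [7, 19]
  [8] addr=0x5e blk=11 s=3: L1-HIT | VC [7, 19]
  [9] addr=0x5c blk=11 s=3: L1-HIT | VC [7, 19]
  [10] addr=0x9c blk=19 s=3: VC-HIT | VC [7, 11]
  [11] addr=0x2b blk=5 s=1: MISS | VC [7, 11, 9]
  [12] addr=0x5d blk=11 s=3: VC-HIT | VC [7, 19, 9]
  [13] addr=0x9e blk=19 s=3: VC-HIT | VC [7, 11, 9]

SEQ = [MISS, L1-HIT, MISS, MISS, MISS, VC-HIT, L1-HIT, VC-HIT, L1-HIT, L1-HIT, VC-HIT, MISS, VC-HIT, VC-HIT]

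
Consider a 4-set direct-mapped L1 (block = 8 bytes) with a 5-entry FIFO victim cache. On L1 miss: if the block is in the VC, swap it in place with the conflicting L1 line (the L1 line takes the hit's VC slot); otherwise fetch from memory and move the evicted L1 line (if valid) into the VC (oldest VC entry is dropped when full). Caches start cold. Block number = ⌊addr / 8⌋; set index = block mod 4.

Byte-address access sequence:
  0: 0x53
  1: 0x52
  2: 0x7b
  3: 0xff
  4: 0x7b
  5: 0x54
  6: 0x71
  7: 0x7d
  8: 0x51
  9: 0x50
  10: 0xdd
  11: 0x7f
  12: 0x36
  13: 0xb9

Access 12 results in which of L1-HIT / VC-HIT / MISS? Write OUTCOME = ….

0: 0x53 (blk 10, set 2) → MISS  vc=[]
1: 0x52 (blk 10, set 2) → L1-HIT  vc=[]
2: 0x7b (blk 15, set 3) → MISS  vc=[]
3: 0xff (blk 31, set 3) → MISS  vc=[15]
4: 0x7b (blk 15, set 3) → VC-HIT  vc=[31]
5: 0x54 (blk 10, set 2) → L1-HIT  vc=[31]
6: 0x71 (blk 14, set 2) → MISS  vc=[31, 10]
7: 0x7d (blk 15, set 3) → L1-HIT  vc=[31, 10]
8: 0x51 (blk 10, set 2) → VC-HIT  vc=[31, 14]
9: 0x50 (blk 10, set 2) → L1-HIT  vc=[31, 14]
10: 0xdd (blk 27, set 3) → MISS  vc=[31, 14, 15]
11: 0x7f (blk 15, set 3) → VC-HIT  vc=[31, 14, 27]
12: 0x36 (blk 6, set 2) → MISS  vc=[31, 14, 27, 10]
13: 0xb9 (blk 23, set 3) → MISS  vc=[31, 14, 27, 10, 15]

OUTCOME = MISS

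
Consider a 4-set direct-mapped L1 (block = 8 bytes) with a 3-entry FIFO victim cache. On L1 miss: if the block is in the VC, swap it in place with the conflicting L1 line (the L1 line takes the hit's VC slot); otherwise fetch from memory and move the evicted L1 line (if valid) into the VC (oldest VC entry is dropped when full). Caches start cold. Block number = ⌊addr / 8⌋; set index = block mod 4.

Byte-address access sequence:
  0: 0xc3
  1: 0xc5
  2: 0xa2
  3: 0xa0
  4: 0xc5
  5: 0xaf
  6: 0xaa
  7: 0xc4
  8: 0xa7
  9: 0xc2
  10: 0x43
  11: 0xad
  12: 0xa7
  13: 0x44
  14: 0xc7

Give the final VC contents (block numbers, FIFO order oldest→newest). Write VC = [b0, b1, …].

VC = [20, 8]

  [0] addr=0xc3 blk=24 s=0: MISS | VC []
  [1] addr=0xc5 blk=24 s=0: L1-HIT | VC []
  [2] addr=0xa2 blk=20 s=0: MISS | VC [24]
  [3] addr=0xa0 blk=20 s=0: L1-HIT | VC [24]
  [4] addr=0xc5 blk=24 s=0: VC-HIT | VC [20]
  [5] addr=0xaf blk=21 s=1: MISS | VC [20]
  [6] addr=0xaa blk=21 s=1: L1-HIT | VC [20]
  [7] addr=0xc4 blk=24 s=0: L1-HIT | VC [20]
  [8] addr=0xa7 blk=20 s=0: VC-HIT | VC [24]
  [9] addr=0xc2 blk=24 s=0: VC-HIT | VC [20]
  [10] addr=0x43 blk=8 s=0: MISS | VC [20, 24]
  [11] addr=0xad blk=21 s=1: L1-HIT | VC [20, 24]
  [12] addr=0xa7 blk=20 s=0: VC-HIT | VC [8, 24]
  [13] addr=0x44 blk=8 s=0: VC-HIT | VC [20, 24]
  [14] addr=0xc7 blk=24 s=0: VC-HIT | VC [20, 8]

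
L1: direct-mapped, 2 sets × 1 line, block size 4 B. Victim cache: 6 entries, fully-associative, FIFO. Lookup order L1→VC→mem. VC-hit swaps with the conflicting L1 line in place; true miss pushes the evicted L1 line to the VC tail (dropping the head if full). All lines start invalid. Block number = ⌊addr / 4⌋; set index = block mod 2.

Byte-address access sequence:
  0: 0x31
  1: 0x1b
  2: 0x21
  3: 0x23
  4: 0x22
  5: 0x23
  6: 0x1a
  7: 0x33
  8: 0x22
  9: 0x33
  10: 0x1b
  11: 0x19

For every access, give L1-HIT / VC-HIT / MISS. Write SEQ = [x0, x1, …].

  [0] addr=0x31 blk=12 s=0: MISS | VC []
  [1] addr=0x1b blk=6 s=0: MISS | VC [12]
  [2] addr=0x21 blk=8 s=0: MISS | VC [12, 6]
  [3] addr=0x23 blk=8 s=0: L1-HIT | VC [12, 6]
  [4] addr=0x22 blk=8 s=0: L1-HIT | VC [12, 6]
  [5] addr=0x23 blk=8 s=0: L1-HIT | VC [12, 6]
  [6] addr=0x1a blk=6 s=0: VC-HIT | VC [12, 8]
  [7] addr=0x33 blk=12 s=0: VC-HIT | VC [6, 8]
  [8] addr=0x22 blk=8 s=0: VC-HIT | VC [6, 12]
  [9] addr=0x33 blk=12 s=0: VC-HIT | VC [6, 8]
  [10] addr=0x1b blk=6 s=0: VC-HIT | VC [12, 8]
  [11] addr=0x19 blk=6 s=0: L1-HIT | VC [12, 8]

SEQ = [MISS, MISS, MISS, L1-HIT, L1-HIT, L1-HIT, VC-HIT, VC-HIT, VC-HIT, VC-HIT, VC-HIT, L1-HIT]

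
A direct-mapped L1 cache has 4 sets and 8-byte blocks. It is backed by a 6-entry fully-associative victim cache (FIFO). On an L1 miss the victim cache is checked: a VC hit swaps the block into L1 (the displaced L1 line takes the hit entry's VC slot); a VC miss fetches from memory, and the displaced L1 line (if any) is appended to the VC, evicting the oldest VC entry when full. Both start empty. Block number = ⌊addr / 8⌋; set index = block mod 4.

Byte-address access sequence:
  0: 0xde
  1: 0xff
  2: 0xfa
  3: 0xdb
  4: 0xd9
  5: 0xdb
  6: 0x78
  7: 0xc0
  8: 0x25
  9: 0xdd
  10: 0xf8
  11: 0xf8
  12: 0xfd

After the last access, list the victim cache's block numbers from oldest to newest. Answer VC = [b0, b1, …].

VC = [27, 15, 24]

0: 0xde (blk 27, set 3) → MISS  vc=[]
1: 0xff (blk 31, set 3) → MISS  vc=[27]
2: 0xfa (blk 31, set 3) → L1-HIT  vc=[27]
3: 0xdb (blk 27, set 3) → VC-HIT  vc=[31]
4: 0xd9 (blk 27, set 3) → L1-HIT  vc=[31]
5: 0xdb (blk 27, set 3) → L1-HIT  vc=[31]
6: 0x78 (blk 15, set 3) → MISS  vc=[31, 27]
7: 0xc0 (blk 24, set 0) → MISS  vc=[31, 27]
8: 0x25 (blk 4, set 0) → MISS  vc=[31, 27, 24]
9: 0xdd (blk 27, set 3) → VC-HIT  vc=[31, 15, 24]
10: 0xf8 (blk 31, set 3) → VC-HIT  vc=[27, 15, 24]
11: 0xf8 (blk 31, set 3) → L1-HIT  vc=[27, 15, 24]
12: 0xfd (blk 31, set 3) → L1-HIT  vc=[27, 15, 24]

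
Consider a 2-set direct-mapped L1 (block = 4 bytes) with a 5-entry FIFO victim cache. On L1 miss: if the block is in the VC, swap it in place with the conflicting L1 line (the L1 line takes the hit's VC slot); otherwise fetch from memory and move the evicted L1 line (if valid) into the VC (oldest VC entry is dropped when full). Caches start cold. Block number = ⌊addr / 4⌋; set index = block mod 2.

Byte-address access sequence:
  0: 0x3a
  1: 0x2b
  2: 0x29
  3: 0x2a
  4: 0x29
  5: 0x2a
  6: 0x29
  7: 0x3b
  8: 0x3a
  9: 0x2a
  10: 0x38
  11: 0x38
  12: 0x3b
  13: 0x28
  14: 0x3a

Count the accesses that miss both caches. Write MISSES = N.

MISSES = 2

  [0] addr=0x3a blk=14 s=0: MISS | VC []
  [1] addr=0x2b blk=10 s=0: MISS | VC [14]
  [2] addr=0x29 blk=10 s=0: L1-HIT | VC [14]
  [3] addr=0x2a blk=10 s=0: L1-HIT | VC [14]
  [4] addr=0x29 blk=10 s=0: L1-HIT | VC [14]
  [5] addr=0x2a blk=10 s=0: L1-HIT | VC [14]
  [6] addr=0x29 blk=10 s=0: L1-HIT | VC [14]
  [7] addr=0x3b blk=14 s=0: VC-HIT | VC [10]
  [8] addr=0x3a blk=14 s=0: L1-HIT | VC [10]
  [9] addr=0x2a blk=10 s=0: VC-HIT | VC [14]
  [10] addr=0x38 blk=14 s=0: VC-HIT | VC [10]
  [11] addr=0x38 blk=14 s=0: L1-HIT | VC [10]
  [12] addr=0x3b blk=14 s=0: L1-HIT | VC [10]
  [13] addr=0x28 blk=10 s=0: VC-HIT | VC [14]
  [14] addr=0x3a blk=14 s=0: VC-HIT | VC [10]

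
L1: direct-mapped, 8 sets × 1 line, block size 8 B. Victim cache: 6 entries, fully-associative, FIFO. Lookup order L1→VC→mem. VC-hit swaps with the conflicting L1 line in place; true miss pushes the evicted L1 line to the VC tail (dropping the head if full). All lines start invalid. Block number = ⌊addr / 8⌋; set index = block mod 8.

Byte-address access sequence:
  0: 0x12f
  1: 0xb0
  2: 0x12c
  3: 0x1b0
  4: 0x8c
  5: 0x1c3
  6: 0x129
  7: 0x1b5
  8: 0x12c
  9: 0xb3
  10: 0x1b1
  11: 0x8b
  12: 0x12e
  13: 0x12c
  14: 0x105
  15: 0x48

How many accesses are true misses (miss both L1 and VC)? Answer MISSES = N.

MISSES = 7

#0 0x12f→b37/s5 MISS; vc=[]
#1 0xb0→b22/s6 MISS; vc=[]
#2 0x12c→b37/s5 L1-HIT; vc=[]
#3 0x1b0→b54/s6 MISS; vc=[22]
#4 0x8c→b17/s1 MISS; vc=[22]
#5 0x1c3→b56/s0 MISS; vc=[22]
#6 0x129→b37/s5 L1-HIT; vc=[22]
#7 0x1b5→b54/s6 L1-HIT; vc=[22]
#8 0x12c→b37/s5 L1-HIT; vc=[22]
#9 0xb3→b22/s6 VC-HIT; vc=[54]
#10 0x1b1→b54/s6 VC-HIT; vc=[22]
#11 0x8b→b17/s1 L1-HIT; vc=[22]
#12 0x12e→b37/s5 L1-HIT; vc=[22]
#13 0x12c→b37/s5 L1-HIT; vc=[22]
#14 0x105→b32/s0 MISS; vc=[22,56]
#15 0x48→b9/s1 MISS; vc=[22,56,17]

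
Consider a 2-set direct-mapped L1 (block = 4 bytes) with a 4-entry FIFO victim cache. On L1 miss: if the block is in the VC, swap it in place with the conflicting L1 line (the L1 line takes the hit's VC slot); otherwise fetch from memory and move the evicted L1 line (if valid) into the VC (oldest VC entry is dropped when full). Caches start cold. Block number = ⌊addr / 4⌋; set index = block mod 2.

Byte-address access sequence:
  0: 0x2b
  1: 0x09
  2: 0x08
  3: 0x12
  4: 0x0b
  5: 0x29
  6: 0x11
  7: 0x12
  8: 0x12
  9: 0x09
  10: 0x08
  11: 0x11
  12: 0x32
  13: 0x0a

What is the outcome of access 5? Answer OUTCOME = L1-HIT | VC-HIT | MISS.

OUTCOME = VC-HIT

0: 0x2b (blk 10, set 0) → MISS  vc=[]
1: 0x9 (blk 2, set 0) → MISS  vc=[10]
2: 0x8 (blk 2, set 0) → L1-HIT  vc=[10]
3: 0x12 (blk 4, set 0) → MISS  vc=[10, 2]
4: 0xb (blk 2, set 0) → VC-HIT  vc=[10, 4]
5: 0x29 (blk 10, set 0) → VC-HIT  vc=[2, 4]
6: 0x11 (blk 4, set 0) → VC-HIT  vc=[2, 10]
7: 0x12 (blk 4, set 0) → L1-HIT  vc=[2, 10]
8: 0x12 (blk 4, set 0) → L1-HIT  vc=[2, 10]
9: 0x9 (blk 2, set 0) → VC-HIT  vc=[4, 10]
10: 0x8 (blk 2, set 0) → L1-HIT  vc=[4, 10]
11: 0x11 (blk 4, set 0) → VC-HIT  vc=[2, 10]
12: 0x32 (blk 12, set 0) → MISS  vc=[2, 10, 4]
13: 0xa (blk 2, set 0) → VC-HIT  vc=[12, 10, 4]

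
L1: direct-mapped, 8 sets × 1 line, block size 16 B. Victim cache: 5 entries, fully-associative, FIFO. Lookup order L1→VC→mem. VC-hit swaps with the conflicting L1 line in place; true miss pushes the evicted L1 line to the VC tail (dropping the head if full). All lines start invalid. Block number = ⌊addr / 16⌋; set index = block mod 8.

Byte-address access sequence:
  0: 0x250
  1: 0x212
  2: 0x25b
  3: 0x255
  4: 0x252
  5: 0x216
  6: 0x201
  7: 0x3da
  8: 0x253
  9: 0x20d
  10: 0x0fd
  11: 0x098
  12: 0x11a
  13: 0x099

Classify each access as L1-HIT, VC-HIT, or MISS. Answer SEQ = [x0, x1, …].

SEQ = [MISS, MISS, L1-HIT, L1-HIT, L1-HIT, L1-HIT, MISS, MISS, VC-HIT, L1-HIT, MISS, MISS, MISS, VC-HIT]

#0 0x250→b37/s5 MISS; vc=[]
#1 0x212→b33/s1 MISS; vc=[]
#2 0x25b→b37/s5 L1-HIT; vc=[]
#3 0x255→b37/s5 L1-HIT; vc=[]
#4 0x252→b37/s5 L1-HIT; vc=[]
#5 0x216→b33/s1 L1-HIT; vc=[]
#6 0x201→b32/s0 MISS; vc=[]
#7 0x3da→b61/s5 MISS; vc=[37]
#8 0x253→b37/s5 VC-HIT; vc=[61]
#9 0x20d→b32/s0 L1-HIT; vc=[61]
#10 0xfd→b15/s7 MISS; vc=[61]
#11 0x98→b9/s1 MISS; vc=[61,33]
#12 0x11a→b17/s1 MISS; vc=[61,33,9]
#13 0x99→b9/s1 VC-HIT; vc=[61,33,17]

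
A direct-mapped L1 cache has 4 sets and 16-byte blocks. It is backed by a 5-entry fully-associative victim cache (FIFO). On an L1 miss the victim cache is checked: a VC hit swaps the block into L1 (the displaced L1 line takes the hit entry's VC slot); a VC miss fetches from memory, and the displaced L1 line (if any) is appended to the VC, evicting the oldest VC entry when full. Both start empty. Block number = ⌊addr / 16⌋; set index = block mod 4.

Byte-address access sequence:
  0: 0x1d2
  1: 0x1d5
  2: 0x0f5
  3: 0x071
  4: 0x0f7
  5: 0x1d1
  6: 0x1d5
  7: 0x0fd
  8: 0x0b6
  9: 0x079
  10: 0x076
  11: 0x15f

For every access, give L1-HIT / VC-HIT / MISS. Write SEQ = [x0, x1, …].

SEQ = [MISS, L1-HIT, MISS, MISS, VC-HIT, L1-HIT, L1-HIT, L1-HIT, MISS, VC-HIT, L1-HIT, MISS]

0: 0x1d2 (blk 29, set 1) → MISS  vc=[]
1: 0x1d5 (blk 29, set 1) → L1-HIT  vc=[]
2: 0xf5 (blk 15, set 3) → MISS  vc=[]
3: 0x71 (blk 7, set 3) → MISS  vc=[15]
4: 0xf7 (blk 15, set 3) → VC-HIT  vc=[7]
5: 0x1d1 (blk 29, set 1) → L1-HIT  vc=[7]
6: 0x1d5 (blk 29, set 1) → L1-HIT  vc=[7]
7: 0xfd (blk 15, set 3) → L1-HIT  vc=[7]
8: 0xb6 (blk 11, set 3) → MISS  vc=[7, 15]
9: 0x79 (blk 7, set 3) → VC-HIT  vc=[11, 15]
10: 0x76 (blk 7, set 3) → L1-HIT  vc=[11, 15]
11: 0x15f (blk 21, set 1) → MISS  vc=[11, 15, 29]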